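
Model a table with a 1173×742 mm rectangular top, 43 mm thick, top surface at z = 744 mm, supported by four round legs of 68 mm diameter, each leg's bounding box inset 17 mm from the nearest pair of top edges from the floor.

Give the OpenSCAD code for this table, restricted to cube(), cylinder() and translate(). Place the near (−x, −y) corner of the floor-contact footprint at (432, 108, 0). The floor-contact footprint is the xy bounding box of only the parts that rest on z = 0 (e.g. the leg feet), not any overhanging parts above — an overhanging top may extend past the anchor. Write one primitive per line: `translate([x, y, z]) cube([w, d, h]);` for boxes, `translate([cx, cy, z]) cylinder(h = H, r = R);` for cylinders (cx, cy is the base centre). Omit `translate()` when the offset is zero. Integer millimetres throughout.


translate([415, 91, 701]) cube([1173, 742, 43]);
translate([466, 142, 0]) cylinder(h = 701, r = 34);
translate([1537, 142, 0]) cylinder(h = 701, r = 34);
translate([466, 782, 0]) cylinder(h = 701, r = 34);
translate([1537, 782, 0]) cylinder(h = 701, r = 34);


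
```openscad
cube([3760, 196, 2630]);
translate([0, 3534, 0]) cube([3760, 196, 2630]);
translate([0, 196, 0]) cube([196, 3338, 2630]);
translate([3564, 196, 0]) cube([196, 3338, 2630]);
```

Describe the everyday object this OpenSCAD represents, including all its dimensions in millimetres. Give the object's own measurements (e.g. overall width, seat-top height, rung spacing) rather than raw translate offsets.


The wall frame of a small rectangular building: four walls, each 2630 mm tall and 196 mm thick, enclosing a footprint 3760 mm (x) by 3730 mm (y) outside-to-outside, with no floor or roof. The front and back walls (the −y and +y sides) span the full width; the two side walls fit between them.


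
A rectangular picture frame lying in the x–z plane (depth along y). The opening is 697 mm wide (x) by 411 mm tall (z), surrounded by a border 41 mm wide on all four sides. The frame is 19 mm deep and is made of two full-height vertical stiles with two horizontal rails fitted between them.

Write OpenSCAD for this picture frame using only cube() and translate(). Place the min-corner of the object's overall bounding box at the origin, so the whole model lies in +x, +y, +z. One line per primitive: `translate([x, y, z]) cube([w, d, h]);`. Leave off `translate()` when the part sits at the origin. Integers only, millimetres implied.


cube([41, 19, 493]);
translate([738, 0, 0]) cube([41, 19, 493]);
translate([41, 0, 0]) cube([697, 19, 41]);
translate([41, 0, 452]) cube([697, 19, 41]);


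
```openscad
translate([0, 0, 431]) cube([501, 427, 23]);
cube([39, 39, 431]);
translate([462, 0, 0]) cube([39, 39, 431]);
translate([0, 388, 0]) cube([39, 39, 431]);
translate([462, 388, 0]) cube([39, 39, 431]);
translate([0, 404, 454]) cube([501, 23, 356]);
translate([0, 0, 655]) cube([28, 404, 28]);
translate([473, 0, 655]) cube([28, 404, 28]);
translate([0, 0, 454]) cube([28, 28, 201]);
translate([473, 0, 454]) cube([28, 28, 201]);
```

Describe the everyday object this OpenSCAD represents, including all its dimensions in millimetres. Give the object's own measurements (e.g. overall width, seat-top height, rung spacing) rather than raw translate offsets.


A chair. The seat is a 501×427×23 mm slab with its top at z = 454 mm, on four 39×39 mm corner legs (flush with the seat edges, standing on z = 0). A flat backrest 23 mm thick, 356 mm tall, spans the full seat width and rises from the seat top along its +y edge, rear face flush with the rear of the seat. Two armrests of 28×28 mm section run along each side from the seat's front edge to the front of the backrest, top faces 229 mm above the seat top and outer faces flush with the seat's x-edges; a 28×28 mm post under the front of each armrest stands on the seat at the front corner.


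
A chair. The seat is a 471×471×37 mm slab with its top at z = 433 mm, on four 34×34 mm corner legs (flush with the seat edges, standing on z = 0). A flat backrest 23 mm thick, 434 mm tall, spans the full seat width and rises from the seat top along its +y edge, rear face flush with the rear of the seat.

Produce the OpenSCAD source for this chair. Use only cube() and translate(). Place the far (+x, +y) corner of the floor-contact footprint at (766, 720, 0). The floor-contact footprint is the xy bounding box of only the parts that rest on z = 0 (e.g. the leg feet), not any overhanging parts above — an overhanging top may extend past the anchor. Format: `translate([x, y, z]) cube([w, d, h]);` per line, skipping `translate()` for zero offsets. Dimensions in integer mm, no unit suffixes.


translate([295, 249, 396]) cube([471, 471, 37]);
translate([295, 249, 0]) cube([34, 34, 396]);
translate([732, 249, 0]) cube([34, 34, 396]);
translate([295, 686, 0]) cube([34, 34, 396]);
translate([732, 686, 0]) cube([34, 34, 396]);
translate([295, 697, 433]) cube([471, 23, 434]);


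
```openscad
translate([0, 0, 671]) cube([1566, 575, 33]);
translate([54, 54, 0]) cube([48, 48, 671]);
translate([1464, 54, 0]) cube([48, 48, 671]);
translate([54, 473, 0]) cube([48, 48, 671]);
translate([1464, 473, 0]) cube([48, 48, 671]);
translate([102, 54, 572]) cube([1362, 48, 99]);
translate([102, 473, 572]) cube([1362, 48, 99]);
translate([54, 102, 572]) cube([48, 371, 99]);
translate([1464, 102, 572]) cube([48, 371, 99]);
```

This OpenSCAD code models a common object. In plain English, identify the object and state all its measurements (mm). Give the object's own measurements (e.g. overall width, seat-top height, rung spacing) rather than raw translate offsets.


A table: top 1566 mm (x) × 575 mm (y), 33 mm thick, upper face at z = 704 mm, on four 48×48 mm square legs, each inset 54 mm from the nearest pair of top edges from z = 0 to the bottom of the top. Four apron rails, 48 mm thick and 99 mm tall, run between adjacent legs with their top edges flush with the underside of the top and their outer faces flush with the legs' outer faces.


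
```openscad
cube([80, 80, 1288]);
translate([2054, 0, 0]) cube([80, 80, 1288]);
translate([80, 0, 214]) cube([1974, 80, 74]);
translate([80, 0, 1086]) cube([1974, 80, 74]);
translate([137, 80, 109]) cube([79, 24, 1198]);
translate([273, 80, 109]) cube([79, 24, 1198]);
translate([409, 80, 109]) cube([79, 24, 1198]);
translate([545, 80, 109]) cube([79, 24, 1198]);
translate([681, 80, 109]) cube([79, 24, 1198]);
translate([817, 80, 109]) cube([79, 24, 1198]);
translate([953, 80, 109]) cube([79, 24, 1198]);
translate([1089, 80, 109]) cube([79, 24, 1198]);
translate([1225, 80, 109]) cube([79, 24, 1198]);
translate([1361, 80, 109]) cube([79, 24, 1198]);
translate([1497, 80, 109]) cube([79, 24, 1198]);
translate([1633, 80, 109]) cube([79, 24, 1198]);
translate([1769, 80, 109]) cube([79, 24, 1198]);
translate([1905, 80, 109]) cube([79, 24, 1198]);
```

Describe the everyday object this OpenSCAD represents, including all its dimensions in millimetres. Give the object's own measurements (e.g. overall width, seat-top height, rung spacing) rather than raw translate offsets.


A fence section. Two 80×80 mm posts, 1288 mm tall, stand on the floor with a clear span of 1974 mm between their inner faces. Two horizontal rails of 80×74 mm section span the gap between the posts with their undersides at z = 214 mm and z = 1086 mm, flush with the posts' −y face. 14 pickets, each 79 mm wide, 24 mm thick and 1198 mm tall, are fixed to the +y face of the rails with their bottoms at z = 109 mm, spaced across the span with a 57 mm gap after the −x post and between neighbouring pickets, with 70 mm left before the +x post.


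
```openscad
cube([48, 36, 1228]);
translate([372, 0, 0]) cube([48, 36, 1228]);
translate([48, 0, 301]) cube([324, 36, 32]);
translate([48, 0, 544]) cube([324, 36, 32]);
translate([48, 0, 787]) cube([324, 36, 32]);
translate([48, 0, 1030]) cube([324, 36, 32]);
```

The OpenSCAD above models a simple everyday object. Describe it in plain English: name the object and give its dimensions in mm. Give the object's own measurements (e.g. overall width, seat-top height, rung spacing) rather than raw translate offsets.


A straight ladder. Two 48×36 mm vertical rails, 1228 mm tall, stand 420 mm apart (outside-to-outside) with their front faces coplanar on the −y side. 4 rungs, each 36 mm deep and 32 mm tall, span between the inner faces of the rails, front faces flush with the rails. The lowest rung's underside is at z = 301 mm and rungs are spaced 243 mm apart (underside to underside).


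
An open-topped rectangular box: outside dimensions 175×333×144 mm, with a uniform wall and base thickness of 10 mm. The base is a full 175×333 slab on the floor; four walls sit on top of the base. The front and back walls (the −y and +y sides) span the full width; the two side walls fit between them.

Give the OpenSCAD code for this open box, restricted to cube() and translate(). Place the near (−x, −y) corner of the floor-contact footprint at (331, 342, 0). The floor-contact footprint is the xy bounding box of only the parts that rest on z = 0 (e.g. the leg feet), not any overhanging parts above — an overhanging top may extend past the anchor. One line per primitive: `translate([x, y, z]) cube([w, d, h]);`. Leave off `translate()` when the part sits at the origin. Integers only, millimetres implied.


translate([331, 342, 0]) cube([175, 333, 10]);
translate([331, 342, 10]) cube([175, 10, 134]);
translate([331, 665, 10]) cube([175, 10, 134]);
translate([331, 352, 10]) cube([10, 313, 134]);
translate([496, 352, 10]) cube([10, 313, 134]);


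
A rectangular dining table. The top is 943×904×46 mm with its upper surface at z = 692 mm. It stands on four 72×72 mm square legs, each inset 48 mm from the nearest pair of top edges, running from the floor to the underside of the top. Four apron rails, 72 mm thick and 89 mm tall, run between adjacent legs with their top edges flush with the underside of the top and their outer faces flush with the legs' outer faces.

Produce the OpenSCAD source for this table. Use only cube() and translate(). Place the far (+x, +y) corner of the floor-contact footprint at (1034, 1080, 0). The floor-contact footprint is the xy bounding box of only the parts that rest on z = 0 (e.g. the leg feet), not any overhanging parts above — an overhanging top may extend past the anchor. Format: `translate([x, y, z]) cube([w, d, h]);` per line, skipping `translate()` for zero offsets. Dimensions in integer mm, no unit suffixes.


// leg_h = 692 - 46 = 646
// apron z = 646 - 89 = 557
translate([139, 224, 646]) cube([943, 904, 46]);
translate([187, 272, 0]) cube([72, 72, 646]);
translate([962, 272, 0]) cube([72, 72, 646]);
translate([187, 1008, 0]) cube([72, 72, 646]);
translate([962, 1008, 0]) cube([72, 72, 646]);
translate([259, 272, 557]) cube([703, 72, 89]);
translate([259, 1008, 557]) cube([703, 72, 89]);
translate([187, 344, 557]) cube([72, 664, 89]);
translate([962, 344, 557]) cube([72, 664, 89]);


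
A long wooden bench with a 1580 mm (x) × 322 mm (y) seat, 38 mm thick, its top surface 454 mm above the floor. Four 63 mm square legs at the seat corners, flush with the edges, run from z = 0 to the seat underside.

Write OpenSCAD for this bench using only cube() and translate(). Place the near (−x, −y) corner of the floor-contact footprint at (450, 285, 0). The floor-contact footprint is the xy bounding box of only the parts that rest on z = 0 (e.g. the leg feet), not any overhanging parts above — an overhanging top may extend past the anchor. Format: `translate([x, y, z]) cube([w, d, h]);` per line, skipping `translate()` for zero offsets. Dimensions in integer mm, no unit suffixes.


translate([450, 285, 416]) cube([1580, 322, 38]);
translate([450, 285, 0]) cube([63, 63, 416]);
translate([450, 544, 0]) cube([63, 63, 416]);
translate([1967, 285, 0]) cube([63, 63, 416]);
translate([1967, 544, 0]) cube([63, 63, 416]);


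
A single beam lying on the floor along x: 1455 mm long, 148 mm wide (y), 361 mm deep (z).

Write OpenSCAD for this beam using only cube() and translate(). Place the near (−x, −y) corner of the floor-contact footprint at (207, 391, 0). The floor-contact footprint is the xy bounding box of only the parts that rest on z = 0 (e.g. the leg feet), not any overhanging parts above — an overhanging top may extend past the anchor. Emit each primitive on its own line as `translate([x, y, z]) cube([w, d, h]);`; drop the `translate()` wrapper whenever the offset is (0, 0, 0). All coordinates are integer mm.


translate([207, 391, 0]) cube([1455, 148, 361]);


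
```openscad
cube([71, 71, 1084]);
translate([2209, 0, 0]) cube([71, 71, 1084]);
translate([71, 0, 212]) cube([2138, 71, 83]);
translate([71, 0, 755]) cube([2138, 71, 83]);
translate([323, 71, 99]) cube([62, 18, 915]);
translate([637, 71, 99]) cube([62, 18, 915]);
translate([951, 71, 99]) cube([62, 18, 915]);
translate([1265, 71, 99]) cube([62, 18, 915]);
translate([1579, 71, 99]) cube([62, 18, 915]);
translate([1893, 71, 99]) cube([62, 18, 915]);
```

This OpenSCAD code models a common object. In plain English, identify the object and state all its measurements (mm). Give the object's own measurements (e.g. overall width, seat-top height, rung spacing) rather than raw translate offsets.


A fence section. Two 71×71 mm posts, 1084 mm tall, stand on the floor with a clear span of 2138 mm between their inner faces. Two horizontal rails of 71×83 mm section span the gap between the posts with their undersides at z = 212 mm and z = 755 mm, flush with the posts' −y face. 6 pickets, each 62 mm wide, 18 mm thick and 915 mm tall, are fixed to the +y face of the rails with their bottoms at z = 99 mm, spaced across the span with a 252 mm gap after the −x post and between neighbouring pickets, with 254 mm left before the +x post.


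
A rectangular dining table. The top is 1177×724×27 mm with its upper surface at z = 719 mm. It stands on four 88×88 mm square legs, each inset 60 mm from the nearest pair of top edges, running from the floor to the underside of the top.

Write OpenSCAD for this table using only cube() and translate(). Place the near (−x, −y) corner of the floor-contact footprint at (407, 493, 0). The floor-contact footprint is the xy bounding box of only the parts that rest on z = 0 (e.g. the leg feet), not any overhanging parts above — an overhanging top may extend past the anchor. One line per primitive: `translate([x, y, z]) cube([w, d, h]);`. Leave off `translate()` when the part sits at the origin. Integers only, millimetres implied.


translate([347, 433, 692]) cube([1177, 724, 27]);
translate([407, 493, 0]) cube([88, 88, 692]);
translate([1376, 493, 0]) cube([88, 88, 692]);
translate([407, 1009, 0]) cube([88, 88, 692]);
translate([1376, 1009, 0]) cube([88, 88, 692]);


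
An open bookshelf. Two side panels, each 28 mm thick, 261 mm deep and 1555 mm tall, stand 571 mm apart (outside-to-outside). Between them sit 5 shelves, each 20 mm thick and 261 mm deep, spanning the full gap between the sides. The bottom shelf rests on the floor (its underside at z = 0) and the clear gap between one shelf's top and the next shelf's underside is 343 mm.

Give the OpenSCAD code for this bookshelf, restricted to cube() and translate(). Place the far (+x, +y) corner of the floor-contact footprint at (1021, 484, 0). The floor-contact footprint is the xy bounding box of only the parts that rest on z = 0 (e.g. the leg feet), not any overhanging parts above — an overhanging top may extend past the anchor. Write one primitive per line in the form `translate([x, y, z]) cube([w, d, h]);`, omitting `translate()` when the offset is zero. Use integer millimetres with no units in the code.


translate([450, 223, 0]) cube([28, 261, 1555]);
translate([993, 223, 0]) cube([28, 261, 1555]);
translate([478, 223, 0]) cube([515, 261, 20]);
translate([478, 223, 363]) cube([515, 261, 20]);
translate([478, 223, 726]) cube([515, 261, 20]);
translate([478, 223, 1089]) cube([515, 261, 20]);
translate([478, 223, 1452]) cube([515, 261, 20]);


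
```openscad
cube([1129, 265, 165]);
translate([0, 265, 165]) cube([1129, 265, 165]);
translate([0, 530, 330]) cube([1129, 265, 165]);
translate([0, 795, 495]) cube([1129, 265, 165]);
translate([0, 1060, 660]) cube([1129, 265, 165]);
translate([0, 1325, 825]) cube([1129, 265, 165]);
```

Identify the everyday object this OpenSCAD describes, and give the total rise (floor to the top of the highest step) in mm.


A staircase. The total rise is 990 mm.

6 identical blocks, each offset up and back from the previous — a staircase. Each step is 165 mm tall and there are 6 of them, so the total rise is 6 × 165 = 990 mm.


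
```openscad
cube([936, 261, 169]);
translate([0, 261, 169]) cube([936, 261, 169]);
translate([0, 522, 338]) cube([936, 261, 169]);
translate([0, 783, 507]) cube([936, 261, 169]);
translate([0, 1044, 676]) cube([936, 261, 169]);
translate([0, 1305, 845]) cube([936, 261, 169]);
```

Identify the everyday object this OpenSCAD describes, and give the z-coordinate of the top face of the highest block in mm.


A staircase. The total rise is 1014 mm.

6 identical blocks, each offset up and back from the previous — a staircase. Each step is 169 mm tall and there are 6 of them, so the total rise is 6 × 169 = 1014 mm.


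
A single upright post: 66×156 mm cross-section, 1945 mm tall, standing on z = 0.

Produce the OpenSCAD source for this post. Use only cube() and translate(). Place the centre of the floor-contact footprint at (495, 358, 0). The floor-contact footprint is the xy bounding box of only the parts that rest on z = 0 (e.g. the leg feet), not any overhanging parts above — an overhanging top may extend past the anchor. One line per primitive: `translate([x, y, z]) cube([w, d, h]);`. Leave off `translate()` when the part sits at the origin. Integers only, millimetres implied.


translate([462, 280, 0]) cube([66, 156, 1945]);


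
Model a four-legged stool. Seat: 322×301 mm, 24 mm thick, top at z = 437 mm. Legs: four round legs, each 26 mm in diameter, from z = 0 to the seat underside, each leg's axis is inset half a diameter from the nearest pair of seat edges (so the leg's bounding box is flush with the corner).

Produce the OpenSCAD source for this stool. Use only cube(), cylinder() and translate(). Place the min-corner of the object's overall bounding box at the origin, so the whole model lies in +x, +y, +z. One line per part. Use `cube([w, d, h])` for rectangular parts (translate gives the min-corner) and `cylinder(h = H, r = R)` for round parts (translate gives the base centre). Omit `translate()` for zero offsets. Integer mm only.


// leg_h = 437 - 24 = 413
translate([0, 0, 413]) cube([322, 301, 24]);
translate([13, 13, 0]) cylinder(h = 413, r = 13);
translate([309, 13, 0]) cylinder(h = 413, r = 13);
translate([13, 288, 0]) cylinder(h = 413, r = 13);
translate([309, 288, 0]) cylinder(h = 413, r = 13);


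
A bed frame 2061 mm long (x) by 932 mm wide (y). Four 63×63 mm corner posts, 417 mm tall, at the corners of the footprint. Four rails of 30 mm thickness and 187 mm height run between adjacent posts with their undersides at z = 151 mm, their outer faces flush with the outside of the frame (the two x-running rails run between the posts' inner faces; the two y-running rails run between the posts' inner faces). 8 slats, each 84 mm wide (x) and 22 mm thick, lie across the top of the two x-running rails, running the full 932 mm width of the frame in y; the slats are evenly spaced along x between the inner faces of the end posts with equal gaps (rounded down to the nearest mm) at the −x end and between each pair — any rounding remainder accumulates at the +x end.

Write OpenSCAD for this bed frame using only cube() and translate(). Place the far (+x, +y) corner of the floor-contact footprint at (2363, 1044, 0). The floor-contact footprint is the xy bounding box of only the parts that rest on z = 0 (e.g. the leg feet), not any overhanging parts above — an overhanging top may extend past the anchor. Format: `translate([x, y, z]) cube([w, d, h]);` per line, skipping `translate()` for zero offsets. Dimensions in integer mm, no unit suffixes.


// slat z = rail_z + rail_h = 151 + 187 = 338
// slat gap = ⌊(1935 − 8·84) / 9⌋ = 140
translate([302, 112, 0]) cube([63, 63, 417]);
translate([302, 981, 0]) cube([63, 63, 417]);
translate([2300, 112, 0]) cube([63, 63, 417]);
translate([2300, 981, 0]) cube([63, 63, 417]);
translate([365, 112, 151]) cube([1935, 30, 187]);
translate([365, 1014, 151]) cube([1935, 30, 187]);
translate([302, 175, 151]) cube([30, 806, 187]);
translate([2333, 175, 151]) cube([30, 806, 187]);
translate([505, 112, 338]) cube([84, 932, 22]);
translate([729, 112, 338]) cube([84, 932, 22]);
translate([953, 112, 338]) cube([84, 932, 22]);
translate([1177, 112, 338]) cube([84, 932, 22]);
translate([1401, 112, 338]) cube([84, 932, 22]);
translate([1625, 112, 338]) cube([84, 932, 22]);
translate([1849, 112, 338]) cube([84, 932, 22]);
translate([2073, 112, 338]) cube([84, 932, 22]);


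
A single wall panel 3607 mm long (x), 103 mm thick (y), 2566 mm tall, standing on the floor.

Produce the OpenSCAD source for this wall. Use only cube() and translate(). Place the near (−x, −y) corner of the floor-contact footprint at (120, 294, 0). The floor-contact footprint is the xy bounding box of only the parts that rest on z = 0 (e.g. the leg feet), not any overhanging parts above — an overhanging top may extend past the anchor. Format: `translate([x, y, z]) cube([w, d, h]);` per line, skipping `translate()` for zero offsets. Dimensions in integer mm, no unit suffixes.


translate([120, 294, 0]) cube([3607, 103, 2566]);


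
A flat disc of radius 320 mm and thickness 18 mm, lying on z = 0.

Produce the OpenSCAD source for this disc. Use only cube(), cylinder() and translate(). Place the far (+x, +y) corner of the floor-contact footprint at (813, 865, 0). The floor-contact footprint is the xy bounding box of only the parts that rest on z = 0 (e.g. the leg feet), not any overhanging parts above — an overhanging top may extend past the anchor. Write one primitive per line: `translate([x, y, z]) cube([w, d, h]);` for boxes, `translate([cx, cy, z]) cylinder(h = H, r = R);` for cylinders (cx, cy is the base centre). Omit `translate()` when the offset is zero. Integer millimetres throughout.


translate([493, 545, 0]) cylinder(h = 18, r = 320);


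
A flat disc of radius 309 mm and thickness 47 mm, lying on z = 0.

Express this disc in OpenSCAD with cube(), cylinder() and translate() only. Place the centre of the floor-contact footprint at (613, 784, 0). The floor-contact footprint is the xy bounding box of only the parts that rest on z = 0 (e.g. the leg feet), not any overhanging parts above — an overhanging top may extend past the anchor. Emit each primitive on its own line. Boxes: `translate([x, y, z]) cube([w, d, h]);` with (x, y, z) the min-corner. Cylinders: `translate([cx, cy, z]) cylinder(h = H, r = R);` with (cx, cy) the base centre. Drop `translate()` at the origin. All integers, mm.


translate([613, 784, 0]) cylinder(h = 47, r = 309);


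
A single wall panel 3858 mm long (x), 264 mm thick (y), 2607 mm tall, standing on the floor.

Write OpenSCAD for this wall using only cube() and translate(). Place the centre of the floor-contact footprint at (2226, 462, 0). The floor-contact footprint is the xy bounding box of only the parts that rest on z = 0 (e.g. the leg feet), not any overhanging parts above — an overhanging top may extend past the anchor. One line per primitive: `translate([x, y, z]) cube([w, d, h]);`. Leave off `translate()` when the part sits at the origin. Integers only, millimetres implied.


translate([297, 330, 0]) cube([3858, 264, 2607]);


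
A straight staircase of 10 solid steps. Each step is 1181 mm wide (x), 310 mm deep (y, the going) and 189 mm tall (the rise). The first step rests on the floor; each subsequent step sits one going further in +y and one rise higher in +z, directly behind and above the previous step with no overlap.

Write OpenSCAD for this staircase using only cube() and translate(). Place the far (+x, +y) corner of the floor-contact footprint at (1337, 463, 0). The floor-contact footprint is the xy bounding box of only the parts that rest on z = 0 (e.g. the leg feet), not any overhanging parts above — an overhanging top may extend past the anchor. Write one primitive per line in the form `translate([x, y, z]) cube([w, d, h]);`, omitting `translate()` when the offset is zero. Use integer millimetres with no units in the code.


translate([156, 153, 0]) cube([1181, 310, 189]);
translate([156, 463, 189]) cube([1181, 310, 189]);
translate([156, 773, 378]) cube([1181, 310, 189]);
translate([156, 1083, 567]) cube([1181, 310, 189]);
translate([156, 1393, 756]) cube([1181, 310, 189]);
translate([156, 1703, 945]) cube([1181, 310, 189]);
translate([156, 2013, 1134]) cube([1181, 310, 189]);
translate([156, 2323, 1323]) cube([1181, 310, 189]);
translate([156, 2633, 1512]) cube([1181, 310, 189]);
translate([156, 2943, 1701]) cube([1181, 310, 189]);


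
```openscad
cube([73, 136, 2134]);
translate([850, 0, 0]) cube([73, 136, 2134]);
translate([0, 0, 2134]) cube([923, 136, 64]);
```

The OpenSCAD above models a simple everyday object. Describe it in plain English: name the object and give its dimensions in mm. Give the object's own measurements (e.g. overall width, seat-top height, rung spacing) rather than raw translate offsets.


A door frame. The clear opening is 777 mm wide and 2134 mm high. Two 73 mm wide jambs, 136 mm deep, stand either side of the opening from the floor to the top of the opening. A 64 mm thick head sits across the top of both jambs, spanning the full outside width of the frame.


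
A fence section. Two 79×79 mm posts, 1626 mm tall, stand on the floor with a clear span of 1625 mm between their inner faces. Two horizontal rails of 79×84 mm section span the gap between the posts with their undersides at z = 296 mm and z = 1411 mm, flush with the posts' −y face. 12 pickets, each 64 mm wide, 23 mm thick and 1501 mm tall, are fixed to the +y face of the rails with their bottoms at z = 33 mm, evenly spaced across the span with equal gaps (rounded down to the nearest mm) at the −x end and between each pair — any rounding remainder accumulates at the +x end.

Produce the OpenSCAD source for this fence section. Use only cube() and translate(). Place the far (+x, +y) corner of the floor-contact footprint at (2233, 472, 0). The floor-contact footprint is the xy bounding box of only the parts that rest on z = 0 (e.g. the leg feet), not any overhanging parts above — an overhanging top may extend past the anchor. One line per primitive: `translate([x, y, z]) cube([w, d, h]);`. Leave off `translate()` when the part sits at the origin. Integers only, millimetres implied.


translate([450, 393, 0]) cube([79, 79, 1626]);
translate([2154, 393, 0]) cube([79, 79, 1626]);
translate([529, 393, 296]) cube([1625, 79, 84]);
translate([529, 393, 1411]) cube([1625, 79, 84]);
translate([594, 472, 33]) cube([64, 23, 1501]);
translate([723, 472, 33]) cube([64, 23, 1501]);
translate([852, 472, 33]) cube([64, 23, 1501]);
translate([981, 472, 33]) cube([64, 23, 1501]);
translate([1110, 472, 33]) cube([64, 23, 1501]);
translate([1239, 472, 33]) cube([64, 23, 1501]);
translate([1368, 472, 33]) cube([64, 23, 1501]);
translate([1497, 472, 33]) cube([64, 23, 1501]);
translate([1626, 472, 33]) cube([64, 23, 1501]);
translate([1755, 472, 33]) cube([64, 23, 1501]);
translate([1884, 472, 33]) cube([64, 23, 1501]);
translate([2013, 472, 33]) cube([64, 23, 1501]);


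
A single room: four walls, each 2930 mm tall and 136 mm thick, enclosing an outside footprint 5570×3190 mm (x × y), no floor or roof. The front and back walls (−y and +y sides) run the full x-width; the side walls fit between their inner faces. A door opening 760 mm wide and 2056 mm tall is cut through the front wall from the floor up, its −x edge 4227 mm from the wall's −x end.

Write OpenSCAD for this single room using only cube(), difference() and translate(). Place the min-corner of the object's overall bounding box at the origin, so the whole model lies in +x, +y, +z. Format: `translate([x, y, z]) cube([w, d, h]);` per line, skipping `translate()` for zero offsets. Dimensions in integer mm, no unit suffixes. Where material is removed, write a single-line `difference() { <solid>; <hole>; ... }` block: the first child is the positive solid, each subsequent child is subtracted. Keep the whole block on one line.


difference() { cube([5570, 136, 2930]); translate([4227, 0, 0]) cube([760, 136, 2056]); }
translate([0, 3054, 0]) cube([5570, 136, 2930]);
translate([0, 136, 0]) cube([136, 2918, 2930]);
translate([5434, 136, 0]) cube([136, 2918, 2930]);


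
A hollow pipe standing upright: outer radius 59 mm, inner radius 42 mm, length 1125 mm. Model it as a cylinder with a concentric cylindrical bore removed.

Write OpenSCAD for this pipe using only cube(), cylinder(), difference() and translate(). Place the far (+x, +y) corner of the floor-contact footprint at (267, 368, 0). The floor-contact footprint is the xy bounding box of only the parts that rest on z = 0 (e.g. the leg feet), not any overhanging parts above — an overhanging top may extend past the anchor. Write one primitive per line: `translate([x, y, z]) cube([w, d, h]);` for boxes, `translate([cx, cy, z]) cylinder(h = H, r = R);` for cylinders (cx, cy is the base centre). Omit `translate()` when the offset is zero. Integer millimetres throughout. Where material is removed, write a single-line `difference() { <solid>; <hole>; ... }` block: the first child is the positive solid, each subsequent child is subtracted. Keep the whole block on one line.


difference() { translate([208, 309, 0]) cylinder(h = 1125, r = 59); translate([208, 309, 0]) cylinder(h = 1125, r = 42); }


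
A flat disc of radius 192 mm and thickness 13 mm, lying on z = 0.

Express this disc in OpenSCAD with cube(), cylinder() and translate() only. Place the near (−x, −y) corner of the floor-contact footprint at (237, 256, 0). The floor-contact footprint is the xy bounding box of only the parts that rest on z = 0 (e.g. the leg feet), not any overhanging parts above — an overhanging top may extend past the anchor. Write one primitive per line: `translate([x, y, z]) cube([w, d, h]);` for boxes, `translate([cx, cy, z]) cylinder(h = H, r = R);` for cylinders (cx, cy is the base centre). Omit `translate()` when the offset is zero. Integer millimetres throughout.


translate([429, 448, 0]) cylinder(h = 13, r = 192);


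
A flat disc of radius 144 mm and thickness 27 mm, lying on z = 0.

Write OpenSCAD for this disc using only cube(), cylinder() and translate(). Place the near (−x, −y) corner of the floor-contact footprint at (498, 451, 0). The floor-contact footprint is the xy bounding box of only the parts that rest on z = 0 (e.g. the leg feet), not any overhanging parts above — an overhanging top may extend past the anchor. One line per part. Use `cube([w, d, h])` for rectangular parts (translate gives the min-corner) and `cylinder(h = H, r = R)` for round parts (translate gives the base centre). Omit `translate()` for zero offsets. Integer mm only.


translate([642, 595, 0]) cylinder(h = 27, r = 144);


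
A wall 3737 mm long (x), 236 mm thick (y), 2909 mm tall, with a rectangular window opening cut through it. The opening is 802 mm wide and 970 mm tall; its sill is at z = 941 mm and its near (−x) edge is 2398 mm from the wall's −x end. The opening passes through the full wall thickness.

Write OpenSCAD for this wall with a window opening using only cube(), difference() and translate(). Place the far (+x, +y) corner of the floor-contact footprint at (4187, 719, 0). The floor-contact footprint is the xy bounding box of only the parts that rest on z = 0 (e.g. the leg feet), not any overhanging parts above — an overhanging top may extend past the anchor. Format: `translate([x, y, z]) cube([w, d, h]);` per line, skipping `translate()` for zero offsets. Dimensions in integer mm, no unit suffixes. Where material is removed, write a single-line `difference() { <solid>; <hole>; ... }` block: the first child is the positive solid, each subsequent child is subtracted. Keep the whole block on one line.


difference() { translate([450, 483, 0]) cube([3737, 236, 2909]); translate([2848, 483, 941]) cube([802, 236, 970]); }


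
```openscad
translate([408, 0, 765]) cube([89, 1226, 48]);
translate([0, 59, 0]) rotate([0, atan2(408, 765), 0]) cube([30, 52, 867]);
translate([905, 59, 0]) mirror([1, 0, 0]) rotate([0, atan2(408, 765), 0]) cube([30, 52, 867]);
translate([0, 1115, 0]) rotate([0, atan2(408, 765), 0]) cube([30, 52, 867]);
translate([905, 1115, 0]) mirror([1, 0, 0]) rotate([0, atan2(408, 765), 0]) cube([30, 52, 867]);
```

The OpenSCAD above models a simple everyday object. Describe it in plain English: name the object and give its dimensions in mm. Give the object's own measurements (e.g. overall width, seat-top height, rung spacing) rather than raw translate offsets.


A sawhorse. A 89×1226×48 mm beam (x, y, z) sits on two A-frame leg pairs. Each pair is two raked legs of 30×52 mm section (52 mm along y) splaying symmetrically in x. Each leg rises 765 mm vertically over 408 mm of horizontal reach and is 867 mm long along its own axis. Every leg's outer bottom edge rests on the floor and its outer top edge meets a bottom edge of the beam — the left legs (tilting toward +x) meet the beam's −x bottom edge, the right legs (their mirror images, tilting toward −x) meet its +x bottom edge — so the leg tops tuck under the beam, the beam's underside is 765 mm above the floor, and the feet are 905 mm apart outside-to-outside with the beam centred between them. The two leg pairs are set in 59 mm from either end of the beam.


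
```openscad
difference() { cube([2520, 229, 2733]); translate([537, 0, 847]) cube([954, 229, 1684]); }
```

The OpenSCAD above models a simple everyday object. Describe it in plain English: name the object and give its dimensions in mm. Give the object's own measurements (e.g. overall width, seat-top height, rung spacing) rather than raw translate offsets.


A wall 2520 mm long (x), 229 mm thick (y), 2733 mm tall, with a rectangular window opening cut through it. The opening is 954 mm wide and 1684 mm tall; its sill is at z = 847 mm and its near (−x) edge is 537 mm from the wall's −x end. The opening passes through the full wall thickness.


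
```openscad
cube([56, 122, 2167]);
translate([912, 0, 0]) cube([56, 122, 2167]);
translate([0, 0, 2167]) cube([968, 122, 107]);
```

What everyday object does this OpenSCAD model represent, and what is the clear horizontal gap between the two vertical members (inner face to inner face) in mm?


A door frame. The clear opening width is 856 mm.

Two 2167 mm tall posts with a header on top — a door frame. The left jamb is 56 mm wide at x = 0; the right jamb starts at x = 912. The clear opening is 912 − 56 = 856 mm.


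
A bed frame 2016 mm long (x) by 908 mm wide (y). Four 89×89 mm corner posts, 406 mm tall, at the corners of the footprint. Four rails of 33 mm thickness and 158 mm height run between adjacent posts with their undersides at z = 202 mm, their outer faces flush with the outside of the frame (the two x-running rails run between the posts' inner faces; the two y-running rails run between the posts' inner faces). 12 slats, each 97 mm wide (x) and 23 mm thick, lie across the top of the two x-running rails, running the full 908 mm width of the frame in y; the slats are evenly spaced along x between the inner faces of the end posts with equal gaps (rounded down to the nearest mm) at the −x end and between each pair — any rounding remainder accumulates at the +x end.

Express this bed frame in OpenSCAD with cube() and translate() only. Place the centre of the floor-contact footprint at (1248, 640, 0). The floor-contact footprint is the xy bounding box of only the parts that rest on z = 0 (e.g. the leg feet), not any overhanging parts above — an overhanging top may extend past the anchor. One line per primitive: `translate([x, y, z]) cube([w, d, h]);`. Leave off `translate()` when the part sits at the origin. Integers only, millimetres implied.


translate([240, 186, 0]) cube([89, 89, 406]);
translate([240, 1005, 0]) cube([89, 89, 406]);
translate([2167, 186, 0]) cube([89, 89, 406]);
translate([2167, 1005, 0]) cube([89, 89, 406]);
translate([329, 186, 202]) cube([1838, 33, 158]);
translate([329, 1061, 202]) cube([1838, 33, 158]);
translate([240, 275, 202]) cube([33, 730, 158]);
translate([2223, 275, 202]) cube([33, 730, 158]);
translate([380, 186, 360]) cube([97, 908, 23]);
translate([528, 186, 360]) cube([97, 908, 23]);
translate([676, 186, 360]) cube([97, 908, 23]);
translate([824, 186, 360]) cube([97, 908, 23]);
translate([972, 186, 360]) cube([97, 908, 23]);
translate([1120, 186, 360]) cube([97, 908, 23]);
translate([1268, 186, 360]) cube([97, 908, 23]);
translate([1416, 186, 360]) cube([97, 908, 23]);
translate([1564, 186, 360]) cube([97, 908, 23]);
translate([1712, 186, 360]) cube([97, 908, 23]);
translate([1860, 186, 360]) cube([97, 908, 23]);
translate([2008, 186, 360]) cube([97, 908, 23]);


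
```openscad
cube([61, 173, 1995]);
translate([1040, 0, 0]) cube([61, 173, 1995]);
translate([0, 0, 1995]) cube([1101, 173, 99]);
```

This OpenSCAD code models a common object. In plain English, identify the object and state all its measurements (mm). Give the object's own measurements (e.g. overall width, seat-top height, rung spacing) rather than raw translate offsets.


A door frame. The clear opening is 979 mm wide and 1995 mm high. Two 61 mm wide jambs, 173 mm deep, stand either side of the opening from the floor to the top of the opening. A 99 mm thick head sits across the top of both jambs, spanning the full outside width of the frame.


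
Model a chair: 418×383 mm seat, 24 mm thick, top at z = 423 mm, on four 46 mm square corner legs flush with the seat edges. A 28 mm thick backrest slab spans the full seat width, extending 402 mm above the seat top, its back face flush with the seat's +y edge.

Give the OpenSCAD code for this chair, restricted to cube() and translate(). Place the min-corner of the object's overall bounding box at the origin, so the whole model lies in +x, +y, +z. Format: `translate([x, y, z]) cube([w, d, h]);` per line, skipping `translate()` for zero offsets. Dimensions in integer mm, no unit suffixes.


translate([0, 0, 399]) cube([418, 383, 24]);
cube([46, 46, 399]);
translate([372, 0, 0]) cube([46, 46, 399]);
translate([0, 337, 0]) cube([46, 46, 399]);
translate([372, 337, 0]) cube([46, 46, 399]);
translate([0, 355, 423]) cube([418, 28, 402]);


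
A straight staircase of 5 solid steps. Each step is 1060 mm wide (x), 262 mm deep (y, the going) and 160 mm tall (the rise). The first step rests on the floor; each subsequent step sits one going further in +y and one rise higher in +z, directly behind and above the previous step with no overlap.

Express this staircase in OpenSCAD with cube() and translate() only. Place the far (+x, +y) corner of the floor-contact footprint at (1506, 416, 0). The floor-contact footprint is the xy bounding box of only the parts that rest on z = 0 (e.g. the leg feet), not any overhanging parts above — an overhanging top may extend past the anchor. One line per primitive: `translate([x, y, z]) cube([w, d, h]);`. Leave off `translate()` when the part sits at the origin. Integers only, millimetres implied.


translate([446, 154, 0]) cube([1060, 262, 160]);
translate([446, 416, 160]) cube([1060, 262, 160]);
translate([446, 678, 320]) cube([1060, 262, 160]);
translate([446, 940, 480]) cube([1060, 262, 160]);
translate([446, 1202, 640]) cube([1060, 262, 160]);


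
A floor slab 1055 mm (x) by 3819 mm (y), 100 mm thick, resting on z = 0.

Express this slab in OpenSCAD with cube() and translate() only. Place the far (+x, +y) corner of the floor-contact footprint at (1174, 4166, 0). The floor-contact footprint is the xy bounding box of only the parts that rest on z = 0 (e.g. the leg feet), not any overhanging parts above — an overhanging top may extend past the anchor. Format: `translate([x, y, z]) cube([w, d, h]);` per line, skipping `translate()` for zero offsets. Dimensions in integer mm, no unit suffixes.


translate([119, 347, 0]) cube([1055, 3819, 100]);
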